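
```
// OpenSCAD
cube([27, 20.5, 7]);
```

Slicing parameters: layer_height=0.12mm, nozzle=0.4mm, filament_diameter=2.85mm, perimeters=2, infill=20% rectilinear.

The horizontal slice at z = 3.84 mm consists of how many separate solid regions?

At z = 3.84 mm: the cube (footprint 27×20.5) is included at this height. The result has 1 disconnected region.

1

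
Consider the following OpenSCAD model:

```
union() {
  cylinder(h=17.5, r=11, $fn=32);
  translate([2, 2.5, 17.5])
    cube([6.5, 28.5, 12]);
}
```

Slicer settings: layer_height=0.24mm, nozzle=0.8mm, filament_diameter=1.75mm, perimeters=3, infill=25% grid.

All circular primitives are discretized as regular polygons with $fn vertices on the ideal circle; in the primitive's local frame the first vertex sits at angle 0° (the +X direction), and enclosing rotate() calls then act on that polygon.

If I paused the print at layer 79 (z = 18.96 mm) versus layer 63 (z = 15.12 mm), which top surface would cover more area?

Layer 79 (z = 18.96): the cylinder is absent (z outside [0, 17.5]); the cube at (2, 2.5) (footprint 6.5×28.5) is included at this height (area 185.25 mm²); Combining (union): only the 6.5×28.5 cube at (2, 2.5) is present, so the union is just that shape — area = 185.25 mm². So its area = 185.25 mm². Layer 63 (z = 15.12): the cylinder: section is a regular 32-gon, circumradius r=11 (area = (32/2)·11.000²·sin(360°/32) = 377.69 mm²); the cube at (2, 2.5) does not reach this height (z outside [17.5, 29.5]); Taking the union: only the r=11 cylinder is present, so the union is just that shape — area = 377.69 mm². So its area = 377.69 mm². Layer 63 is larger (377.69 vs 185.25 mm²).

layer 63 (z = 15.12 mm)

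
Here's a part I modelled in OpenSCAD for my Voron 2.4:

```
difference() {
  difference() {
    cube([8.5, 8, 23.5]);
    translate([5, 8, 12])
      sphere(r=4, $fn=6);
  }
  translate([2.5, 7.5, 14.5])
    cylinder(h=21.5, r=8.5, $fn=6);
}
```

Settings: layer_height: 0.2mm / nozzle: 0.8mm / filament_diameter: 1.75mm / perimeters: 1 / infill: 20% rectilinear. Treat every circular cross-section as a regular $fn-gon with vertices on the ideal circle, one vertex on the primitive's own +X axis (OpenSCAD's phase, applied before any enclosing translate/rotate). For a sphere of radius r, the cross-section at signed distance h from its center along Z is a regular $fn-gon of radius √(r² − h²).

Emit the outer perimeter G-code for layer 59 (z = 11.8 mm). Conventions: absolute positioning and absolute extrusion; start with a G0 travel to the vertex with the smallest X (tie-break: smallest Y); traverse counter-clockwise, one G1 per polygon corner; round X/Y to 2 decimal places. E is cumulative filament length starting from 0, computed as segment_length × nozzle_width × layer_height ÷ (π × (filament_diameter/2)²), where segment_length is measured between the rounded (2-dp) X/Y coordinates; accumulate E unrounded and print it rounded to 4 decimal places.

At z = 11.8 mm: the 8.5×8 cube contributes its full rectangle; the r=4 sphere at (5, 8) slices to a regular 6-gon of circumradius 3.995 (√(r²−h²) with h=0.2 from center); After the difference (first − rest): starting from the 8.5×8 cube, the r=4 sphere at (5, 8) partially overlaps it — only the 20.52 mm² overlap (of its 41.47 mm²) is removed, clipping the outline — 1 connected region; the cylinder at (2.5, 7.5) is not intersected at this z (z outside [14.5, 36]); Taking the first minus the rest: none of the subtracted shapes is present at this height, so that combined region is unchanged — 1 connected region. The outline is a single polygon with 7 vertices. Extrusion per mm of travel: 0.8 × 0.2 / (π × 0.875²) = 0.066520. Accumulating E over each segment gives final E = 2.3710.

G0 X0.00 Y0.00 Z11.80
G1 X8.50 Y0.00 E0.5654
G1 X8.50 Y7.14 E1.0404
G1 X7.00 Y4.54 E1.2400
G1 X3.00 Y4.54 E1.5061
G1 X1.01 Y8.00 E1.7716
G1 X0.00 Y8.00 E1.8388
G1 X0.00 Y0.00 E2.3710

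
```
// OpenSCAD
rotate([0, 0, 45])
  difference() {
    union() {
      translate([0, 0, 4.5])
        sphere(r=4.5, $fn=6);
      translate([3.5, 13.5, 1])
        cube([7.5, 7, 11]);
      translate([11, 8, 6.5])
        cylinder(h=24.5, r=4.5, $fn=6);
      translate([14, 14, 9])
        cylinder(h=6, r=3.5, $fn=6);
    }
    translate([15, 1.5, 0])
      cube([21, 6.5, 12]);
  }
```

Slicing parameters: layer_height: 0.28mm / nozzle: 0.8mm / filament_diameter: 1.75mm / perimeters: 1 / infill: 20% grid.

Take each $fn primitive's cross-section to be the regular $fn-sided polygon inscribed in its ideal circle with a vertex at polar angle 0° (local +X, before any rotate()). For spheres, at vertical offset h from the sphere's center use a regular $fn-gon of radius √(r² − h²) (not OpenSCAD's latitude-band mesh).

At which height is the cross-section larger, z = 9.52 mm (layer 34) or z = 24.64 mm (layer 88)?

Layer 34 (z = 9.52): the sphere is not intersected at this z (|z−center|=5.020 > r=4.5); the 7.5×7 cube at (3.5, 13.5) contributes its full rectangle (area 52.50 mm²); the cylinder at (11, 8): section is a regular 6-gon, circumradius r=4.5 (area = (6/2)·4.500²·sin(360°/6) = 52.61 mm²); the r=3.5 cylinder at (14, 14) contributes a regular 6-gon of circumradius 3.5 (area = (6/2)·3.500²·sin(360°/6) = 31.83 mm²); Combining (union): the regions partially overlap — summed areas 136.94 mm² minus the doubly-counted overlap 1.82 mm² gives 135.12 mm² — area = 135.12 mm²; the cube at (15, 1.5) is present — its section is the full 21×6.5 rectangle (area 136.50 mm²); After the difference (first − rest): starting from that combined region (135.12 mm²), the 21×6.5 cube at (15, 1.5) partially overlaps it — only the 0.22 mm² overlap (of its 136.50 mm²) is removed, clipping the outline — area = 134.90 mm²; (whole slice rotated 45° about Z — lengths, areas and connectivity unchanged). So its area = 134.90 mm². Layer 88 (z = 24.64): the sphere does not reach this height (|z−center|=20.140 > r=4.5); the cube at (3.5, 13.5) does not reach this height (z outside [1, 12]); the cylinder at (11, 8): section is a regular 6-gon, circumradius r=4.5 (area = (6/2)·4.500²·sin(360°/6) = 52.61 mm²); the cylinder at (14, 14) does not reach this height (z outside [9, 15]); Combining (union): only the r=4.5 cylinder at (11, 8) is present, so the union is just that shape — area = 52.61 mm²; the cube at (15, 1.5) does not reach this height (z outside [0, 12]); After the difference (first − rest): none of the subtracted shapes is present at this height, so that combined region is unchanged — area = 52.61 mm²; (rotated 45° about Z; rotation is an isometry so areas/perimeters/island counts are preserved). So its area = 52.61 mm². Layer 34 is larger (134.90 vs 52.61 mm²).

layer 34 (z = 9.52 mm)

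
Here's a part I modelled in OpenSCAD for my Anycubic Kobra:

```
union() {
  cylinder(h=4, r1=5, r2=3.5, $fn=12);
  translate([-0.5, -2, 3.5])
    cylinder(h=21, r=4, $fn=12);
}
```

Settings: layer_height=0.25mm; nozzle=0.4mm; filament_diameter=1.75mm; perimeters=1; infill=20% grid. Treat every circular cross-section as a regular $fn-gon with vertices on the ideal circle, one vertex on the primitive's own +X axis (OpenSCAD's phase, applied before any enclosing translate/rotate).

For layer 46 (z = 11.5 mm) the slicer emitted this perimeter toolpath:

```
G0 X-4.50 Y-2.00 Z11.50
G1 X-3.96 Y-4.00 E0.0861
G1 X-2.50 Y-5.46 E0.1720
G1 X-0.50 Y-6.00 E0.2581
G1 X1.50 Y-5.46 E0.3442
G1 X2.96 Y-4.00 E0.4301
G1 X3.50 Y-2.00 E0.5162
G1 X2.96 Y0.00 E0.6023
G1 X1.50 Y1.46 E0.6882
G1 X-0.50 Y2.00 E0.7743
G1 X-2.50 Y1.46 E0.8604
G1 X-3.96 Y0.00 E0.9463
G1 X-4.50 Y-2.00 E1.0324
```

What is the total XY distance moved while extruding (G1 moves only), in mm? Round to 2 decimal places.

Sum the Euclidean lengths of each G1 segment: total = 24.83 mm.

24.83 mm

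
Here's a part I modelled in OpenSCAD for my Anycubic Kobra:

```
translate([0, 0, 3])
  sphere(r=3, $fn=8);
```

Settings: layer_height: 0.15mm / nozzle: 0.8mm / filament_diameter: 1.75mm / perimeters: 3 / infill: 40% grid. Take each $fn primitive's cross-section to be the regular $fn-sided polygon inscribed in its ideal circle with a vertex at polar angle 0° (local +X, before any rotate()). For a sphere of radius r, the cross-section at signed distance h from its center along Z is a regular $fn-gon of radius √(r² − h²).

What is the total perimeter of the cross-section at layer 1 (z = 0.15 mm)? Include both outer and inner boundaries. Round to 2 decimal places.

5.74 mm

At z = 0.15 mm: the r=3 sphere slices to a regular 8-gon of circumradius 0.937 (√(r²−h²) with h=2.85 from center) (perimeter = 2·8·0.937·sin(180°/8) = 5.74 mm). Overall, the cross-section is a single solid region. Total boundary length (outer) = 5.74 mm.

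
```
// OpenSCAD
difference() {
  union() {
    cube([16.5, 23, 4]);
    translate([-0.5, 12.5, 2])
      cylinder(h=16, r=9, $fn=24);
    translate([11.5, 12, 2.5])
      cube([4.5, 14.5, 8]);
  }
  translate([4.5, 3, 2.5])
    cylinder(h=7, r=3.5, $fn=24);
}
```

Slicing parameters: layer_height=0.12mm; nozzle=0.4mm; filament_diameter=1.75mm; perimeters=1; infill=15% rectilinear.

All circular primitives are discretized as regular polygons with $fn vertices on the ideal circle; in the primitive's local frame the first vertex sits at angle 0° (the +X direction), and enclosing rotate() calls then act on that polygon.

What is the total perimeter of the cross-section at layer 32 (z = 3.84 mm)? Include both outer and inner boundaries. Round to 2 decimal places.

At z = 3.84 mm: the cube (footprint 16.5×23) is included at this height (perimeter 79.00 mm); the cylinder at (-0.5, 12.5): section is a regular 24-gon, circumradius r=9 (perimeter = 2·24·9.000·sin(180°/24) = 56.39 mm); the cube at (11.5, 12) is present — its section is the full 4.5×14.5 rectangle (perimeter 38.00 mm); Taking the union: the regions partially overlap (shared area 166.32 mm²), so the edge portions inside another operand are dropped and the merged outline is re-measured after clipping — boundary = 97.33 mm; the r=3.5 cylinder at (4.5, 3) contributes a regular 24-gon of circumradius 3.5 (perimeter = 2·24·3.500·sin(180°/24) = 21.93 mm); Taking the first minus the rest: starting from the result so far, the r=3.5 cylinder at (4.5, 3) partially overlaps it — only the 36.90 mm² overlap (of its 38.05 mm²) is removed, clipping the outline — boundary = 111.92 mm. Overall, the cross-section is a single solid region. Total boundary length (outer) = 111.92 mm.

111.92 mm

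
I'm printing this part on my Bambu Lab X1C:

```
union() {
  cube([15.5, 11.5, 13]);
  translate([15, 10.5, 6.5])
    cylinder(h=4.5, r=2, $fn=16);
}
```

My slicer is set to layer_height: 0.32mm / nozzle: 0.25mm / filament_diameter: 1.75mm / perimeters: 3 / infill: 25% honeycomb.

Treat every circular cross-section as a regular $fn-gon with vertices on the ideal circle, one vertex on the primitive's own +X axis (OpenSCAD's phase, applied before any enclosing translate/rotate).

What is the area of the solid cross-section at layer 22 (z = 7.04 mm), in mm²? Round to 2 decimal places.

184.07 mm²

At z = 7.04 mm: the cube is present — its section is the full 15.5×11.5 rectangle (area 178.25 mm²); the cylinder at (15, 10.5): section is a regular 16-gon, circumradius r=2 (area = (16/2)·2.000²·sin(360°/16) = 12.25 mm²); Merging all regions: the regions partially overlap — summed areas 190.50 mm² minus the doubly-counted overlap 6.42 mm² gives 184.07 mm² — area = 184.07 mm². Overall, the cross-section is a single solid region. Net area = 184.07 mm².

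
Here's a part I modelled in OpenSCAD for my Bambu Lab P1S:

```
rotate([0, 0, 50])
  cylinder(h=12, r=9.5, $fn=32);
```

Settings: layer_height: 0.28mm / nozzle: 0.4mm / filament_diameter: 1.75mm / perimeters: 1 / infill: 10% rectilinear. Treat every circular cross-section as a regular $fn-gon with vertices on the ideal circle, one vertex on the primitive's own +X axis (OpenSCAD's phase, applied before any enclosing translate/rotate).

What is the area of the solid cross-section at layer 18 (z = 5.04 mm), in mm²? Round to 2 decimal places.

At z = 5.04 mm: the r=9.5 cylinder contributes a regular 32-gon of circumradius 9.5 (area = (32/2)·9.500²·sin(360°/32) = 281.71 mm²); (whole slice rotated 50° about Z — lengths, areas and connectivity unchanged). Overall, the cross-section is a single solid region. Net area = 281.71 mm².

281.71 mm²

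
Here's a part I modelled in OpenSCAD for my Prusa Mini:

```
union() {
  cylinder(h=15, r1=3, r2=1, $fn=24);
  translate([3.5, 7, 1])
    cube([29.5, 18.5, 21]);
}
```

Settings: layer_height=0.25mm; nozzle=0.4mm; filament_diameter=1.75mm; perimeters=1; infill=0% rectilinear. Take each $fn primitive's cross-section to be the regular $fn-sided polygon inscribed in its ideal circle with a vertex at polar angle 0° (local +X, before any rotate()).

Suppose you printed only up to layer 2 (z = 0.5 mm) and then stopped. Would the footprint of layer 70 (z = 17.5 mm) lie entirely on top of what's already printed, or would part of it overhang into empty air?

Compare the two slices. At z = 0.5: the cone: at t=0.033 of its height the radius interpolates to r₁+(r₂−r₁)t = 2.933, giving a regular 24-gon of that circumradius (area = (24/2)·2.933²·sin(360°/24) = 26.72 mm²); the cube at (3.5, 7) is absent (z outside [1, 22]); Merging all regions: only the cone is present, so the union is just that shape — area = 26.72 mm². At z = 17.5: the cone is not intersected at this z (z outside [0, 15]); the 29.5×18.5 cube at (3.5, 7) contributes its full rectangle (area 545.75 mm²); Taking the union: only the 29.5×18.5 cube at (3.5, 7) is present, so the union is just that shape — area = 545.75 mm². Checking containment: at z = 17.5 the cross-section extends beyond the z = 0.5 cross-section by about 545.75 mm².

part overhangs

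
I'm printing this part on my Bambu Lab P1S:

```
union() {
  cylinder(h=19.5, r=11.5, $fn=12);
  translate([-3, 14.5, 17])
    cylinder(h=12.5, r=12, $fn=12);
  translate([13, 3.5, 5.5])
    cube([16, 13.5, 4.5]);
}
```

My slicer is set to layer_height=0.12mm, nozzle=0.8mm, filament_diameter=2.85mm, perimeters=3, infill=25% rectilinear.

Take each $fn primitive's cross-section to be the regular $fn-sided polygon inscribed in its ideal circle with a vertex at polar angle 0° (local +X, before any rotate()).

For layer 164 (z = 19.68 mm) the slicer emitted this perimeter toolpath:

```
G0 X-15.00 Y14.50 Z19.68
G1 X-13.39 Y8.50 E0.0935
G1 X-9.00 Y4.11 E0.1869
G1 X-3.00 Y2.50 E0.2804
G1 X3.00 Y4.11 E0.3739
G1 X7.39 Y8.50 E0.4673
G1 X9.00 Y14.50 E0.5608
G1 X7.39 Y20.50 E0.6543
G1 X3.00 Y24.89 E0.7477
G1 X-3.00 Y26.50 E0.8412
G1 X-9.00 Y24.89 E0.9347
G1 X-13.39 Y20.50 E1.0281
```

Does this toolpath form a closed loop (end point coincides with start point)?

no

Start point (G0): (-15.00, 14.50). End point (last G1): the path does not return to the start — open.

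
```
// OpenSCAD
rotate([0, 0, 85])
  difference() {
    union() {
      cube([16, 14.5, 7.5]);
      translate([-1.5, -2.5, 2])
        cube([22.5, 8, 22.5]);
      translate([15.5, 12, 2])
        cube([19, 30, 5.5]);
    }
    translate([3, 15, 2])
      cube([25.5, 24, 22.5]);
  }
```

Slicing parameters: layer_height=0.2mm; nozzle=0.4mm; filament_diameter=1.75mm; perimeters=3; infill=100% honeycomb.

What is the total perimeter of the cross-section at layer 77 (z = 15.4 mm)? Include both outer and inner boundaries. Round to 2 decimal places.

61.00 mm

At z = 15.4 mm: the cube does not reach this height (z outside [0, 7.5]); the cube at (-1.5, -2.5) is present — its section is the full 22.5×8 rectangle (perimeter 61.00 mm); the cube at (15.5, 12) is absent (z outside [2, 7.5]); Merging all regions: only the 22.5×8 cube at (-1.5, -2.5) is present, so the union is just that shape — boundary = 61.00 mm; the 25.5×24 cube at (3, 15) contributes its full rectangle (perimeter 99.00 mm); Subtracting the remaining from the first: starting from that combined region, the 25.5×24 cube at (3, 15) misses the remaining region (no effect) — boundary = 61.00 mm; (rotated 85° about Z; rotation is an isometry so areas/perimeters/island counts are preserved). Overall, the cross-section is a single solid region. Total boundary length (outer) = 61.00 mm.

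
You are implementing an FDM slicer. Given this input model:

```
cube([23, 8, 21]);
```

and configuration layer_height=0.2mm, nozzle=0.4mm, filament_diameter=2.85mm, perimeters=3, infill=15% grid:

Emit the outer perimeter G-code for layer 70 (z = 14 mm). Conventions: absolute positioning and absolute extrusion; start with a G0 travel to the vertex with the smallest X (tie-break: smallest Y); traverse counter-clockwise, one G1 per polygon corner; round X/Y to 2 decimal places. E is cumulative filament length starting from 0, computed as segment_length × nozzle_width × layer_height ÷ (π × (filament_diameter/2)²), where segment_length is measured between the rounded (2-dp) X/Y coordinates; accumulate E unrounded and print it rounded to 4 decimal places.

G0 X0.00 Y0.00 Z14.00
G1 X23.00 Y0.00 E0.2884
G1 X23.00 Y8.00 E0.3888
G1 X0.00 Y8.00 E0.6772
G1 X0.00 Y0.00 E0.7775

At z = 14 mm: the 23×8 cube contributes its full rectangle. The outline is a single polygon with 4 vertices. Extrusion per mm of travel: 0.4 × 0.2 / (π × 1.425²) = 0.012540. Accumulating E over each segment gives final E = 0.7775.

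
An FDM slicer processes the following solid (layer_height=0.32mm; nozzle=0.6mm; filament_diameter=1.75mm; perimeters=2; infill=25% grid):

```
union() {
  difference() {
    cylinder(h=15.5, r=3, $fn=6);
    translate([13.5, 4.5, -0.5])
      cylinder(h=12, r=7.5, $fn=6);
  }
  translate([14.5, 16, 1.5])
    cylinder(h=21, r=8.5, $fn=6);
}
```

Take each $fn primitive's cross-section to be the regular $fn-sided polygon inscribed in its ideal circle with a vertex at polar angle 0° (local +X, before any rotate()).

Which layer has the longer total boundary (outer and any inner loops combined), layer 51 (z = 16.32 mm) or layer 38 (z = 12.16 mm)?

Layer 51 (z = 16.32): the cylinder is not intersected at this z (z outside [0, 15.5]); the cylinder at (13.5, 4.5) is absent (z outside [-0.5, 11.5]); Taking the first minus the rest: the first operand is absent here, so nothing remains; the r=8.5 cylinder at (14.5, 16) gives a regular 6-gon of circumradius 8.5 (constant along its height) (perimeter = 2·6·8.500·sin(180°/6) = 51.00 mm); Combining (union): only the r=8.5 cylinder at (14.5, 16) is present, so the union is just that shape — boundary = 51.00 mm. So its perimeter = 51.00 mm. Layer 38 (z = 12.16): the cylinder: section is a regular 6-gon, circumradius r=3 (perimeter = 2·6·3.000·sin(180°/6) = 18.00 mm); the cylinder at (13.5, 4.5) is not intersected at this z (z outside [-0.5, 11.5]); Subtracting the remaining from the first: none of the subtracted shapes is present at this height, so the r=3 cylinder is unchanged — boundary = 18.00 mm; the r=8.5 cylinder at (14.5, 16) contributes a regular 6-gon of circumradius 8.5 (perimeter = 2·6·8.500·sin(180°/6) = 51.00 mm); Taking the union: the 2 present regions are separate (no shared area or edge), so areas and boundary lengths simply add and each stays a separate island — boundary = 69.00 mm. So its perimeter = 69.00 mm. Layer 38 is larger (69.00 vs 51.00 mm).

layer 38 (z = 12.16 mm)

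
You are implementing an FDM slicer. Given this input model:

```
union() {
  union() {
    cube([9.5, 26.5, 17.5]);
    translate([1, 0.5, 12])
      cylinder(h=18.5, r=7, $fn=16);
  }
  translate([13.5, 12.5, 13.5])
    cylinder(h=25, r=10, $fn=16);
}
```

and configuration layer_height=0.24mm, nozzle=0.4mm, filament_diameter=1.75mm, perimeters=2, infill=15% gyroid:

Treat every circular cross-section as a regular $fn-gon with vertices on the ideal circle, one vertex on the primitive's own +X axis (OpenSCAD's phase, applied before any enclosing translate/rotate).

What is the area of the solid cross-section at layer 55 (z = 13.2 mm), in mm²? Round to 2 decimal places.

At z = 13.2 mm: the cube (footprint 9.5×26.5) is included at this height (area 251.75 mm²); the cylinder at (1, 0.5): section is a regular 16-gon, circumradius r=7 (area = (16/2)·7.000²·sin(360°/16) = 150.01 mm²); Combining (union): the regions partially overlap — summed areas 401.76 mm² minus the doubly-counted overlap 48.38 mm² gives 353.38 mm² — area = 353.38 mm²; the cylinder at (13.5, 12.5) does not reach this height (z outside [13.5, 38.5]); Taking the union: only that combined region is present, so the union is just that shape — area = 353.38 mm². Overall, the cross-section is a single solid region. Net area = 353.38 mm².

353.38 mm²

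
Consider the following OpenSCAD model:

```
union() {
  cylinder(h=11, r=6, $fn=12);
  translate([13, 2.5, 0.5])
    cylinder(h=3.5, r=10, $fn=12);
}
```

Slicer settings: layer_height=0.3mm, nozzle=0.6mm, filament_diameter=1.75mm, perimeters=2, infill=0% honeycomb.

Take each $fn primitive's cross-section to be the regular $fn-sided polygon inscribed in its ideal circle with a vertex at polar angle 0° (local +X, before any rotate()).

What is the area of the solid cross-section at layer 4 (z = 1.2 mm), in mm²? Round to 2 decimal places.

394.88 mm²

At z = 1.2 mm: the r=6 cylinder gives a regular 12-gon of circumradius 6 (constant along its height) (area = (12/2)·6.000²·sin(360°/12) = 108.00 mm²); the r=10 cylinder at (13, 2.5) contributes a regular 12-gon of circumradius 10 (area = (12/2)·10.000²·sin(360°/12) = 300.00 mm²); Merging all regions: the regions partially overlap — summed areas 408.00 mm² minus the doubly-counted overlap 13.12 mm² gives 394.88 mm² — area = 394.88 mm². Overall, the cross-section is a single solid region. Net area = 394.88 mm².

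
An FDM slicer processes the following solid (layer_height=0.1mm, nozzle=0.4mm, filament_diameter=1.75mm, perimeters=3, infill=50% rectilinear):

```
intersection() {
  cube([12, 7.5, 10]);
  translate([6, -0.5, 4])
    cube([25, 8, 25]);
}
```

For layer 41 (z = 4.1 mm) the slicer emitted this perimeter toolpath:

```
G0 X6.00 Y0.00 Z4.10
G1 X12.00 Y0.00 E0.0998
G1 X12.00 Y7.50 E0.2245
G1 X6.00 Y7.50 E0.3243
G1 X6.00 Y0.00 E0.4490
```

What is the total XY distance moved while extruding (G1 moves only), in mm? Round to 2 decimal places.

27.00 mm

Sum the Euclidean lengths of each G1 segment: total = 27.00 mm.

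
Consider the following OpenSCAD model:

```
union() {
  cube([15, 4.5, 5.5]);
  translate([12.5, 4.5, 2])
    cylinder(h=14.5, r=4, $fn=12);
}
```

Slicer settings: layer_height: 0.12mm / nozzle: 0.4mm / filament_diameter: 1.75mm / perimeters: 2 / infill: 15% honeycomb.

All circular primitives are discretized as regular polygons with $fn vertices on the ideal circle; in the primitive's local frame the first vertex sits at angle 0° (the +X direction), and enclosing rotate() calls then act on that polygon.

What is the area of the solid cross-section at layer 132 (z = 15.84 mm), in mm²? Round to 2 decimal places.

48.00 mm²

At z = 15.84 mm: the cube is absent (z outside [0, 5.5]); the cylinder at (12.5, 4.5): section is a regular 12-gon, circumradius r=4 (area = (12/2)·4.000²·sin(360°/12) = 48.00 mm²); Merging all regions: only the r=4 cylinder at (12.5, 4.5) is present, so the union is just that shape — area = 48.00 mm². Overall, the cross-section is a single solid region. Net area = 48.00 mm².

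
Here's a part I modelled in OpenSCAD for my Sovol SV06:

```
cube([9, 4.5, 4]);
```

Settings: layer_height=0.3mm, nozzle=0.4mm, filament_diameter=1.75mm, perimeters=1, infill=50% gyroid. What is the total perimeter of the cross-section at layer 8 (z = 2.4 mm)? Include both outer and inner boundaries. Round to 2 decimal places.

At z = 2.4 mm: the cube (footprint 9×4.5) is included at this height (perimeter 27.00 mm). Overall, the cross-section is a single solid region. Total boundary length (outer) = 27.00 mm.

27.00 mm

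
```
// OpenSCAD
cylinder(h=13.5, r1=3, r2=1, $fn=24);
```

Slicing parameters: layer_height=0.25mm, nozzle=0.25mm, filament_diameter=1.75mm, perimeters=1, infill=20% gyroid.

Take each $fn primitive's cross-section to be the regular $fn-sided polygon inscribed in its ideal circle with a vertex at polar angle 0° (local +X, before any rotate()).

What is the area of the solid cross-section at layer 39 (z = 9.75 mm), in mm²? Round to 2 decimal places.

7.52 mm²

At z = 9.75 mm: the cone contributes a regular 24-gon of circumradius 1.556 (interpolated between r1=3 and r2=1 at t=0.722) (area = (24/2)·1.556²·sin(360°/24) = 7.52 mm²). Overall, the cross-section is a single solid region. Net area = 7.52 mm².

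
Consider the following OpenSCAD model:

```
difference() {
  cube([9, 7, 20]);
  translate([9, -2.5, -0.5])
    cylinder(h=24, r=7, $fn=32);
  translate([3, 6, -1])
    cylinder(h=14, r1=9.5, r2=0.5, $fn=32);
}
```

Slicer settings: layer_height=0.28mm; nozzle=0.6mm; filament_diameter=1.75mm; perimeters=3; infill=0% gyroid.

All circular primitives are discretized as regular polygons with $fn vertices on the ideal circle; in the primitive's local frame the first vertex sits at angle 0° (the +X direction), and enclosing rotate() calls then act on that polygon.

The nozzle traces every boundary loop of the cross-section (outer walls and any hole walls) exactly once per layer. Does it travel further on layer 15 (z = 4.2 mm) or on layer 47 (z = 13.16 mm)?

Layer 15 (z = 4.2): the cube (footprint 9×7) is included at this height (perimeter 32.00 mm); the r=7 cylinder at (9, -2.5) gives a regular 32-gon of circumradius 7 (constant along its height) (perimeter = 2·32·7.000·sin(180°/32) = 43.91 mm); the cone at (3, 6): at t=0.371 of its height the radius interpolates to r₁+(r₂−r₁)t = 6.157, giving a regular 32-gon of that circumradius (perimeter = 2·32·6.157·sin(180°/32) = 38.62 mm); Taking the first minus the rest: starting from the 9×7 cube, the r=7 cylinder at (9, -2.5) partially overlaps it — only the 21.18 mm² overlap (of its 152.95 mm²) is removed, clipping the outline; the cone at (3, 6) partially overlaps it — only the 41.35 mm² overlap (of its 118.34 mm²) is removed, clipping the outline — boundary = 4.54 mm. So its perimeter = 4.54 mm. Layer 47 (z = 13.16): the cube (footprint 9×7) is included at this height (perimeter 32.00 mm); the cylinder at (9, -2.5): section is a regular 32-gon, circumradius r=7 (perimeter = 2·32·7.000·sin(180°/32) = 43.91 mm); the cone at (3, 6) is not intersected at this z (z outside [-1, 13]); After the difference (first − rest): starting from the 9×7 cube, the r=7 cylinder at (9, -2.5) partially overlaps it — only the 21.18 mm² overlap (of its 152.95 mm²) is removed, clipping the outline — boundary = 29.40 mm. So its perimeter = 29.40 mm. Layer 47 is larger (29.40 vs 4.54 mm).

layer 47 (z = 13.16 mm)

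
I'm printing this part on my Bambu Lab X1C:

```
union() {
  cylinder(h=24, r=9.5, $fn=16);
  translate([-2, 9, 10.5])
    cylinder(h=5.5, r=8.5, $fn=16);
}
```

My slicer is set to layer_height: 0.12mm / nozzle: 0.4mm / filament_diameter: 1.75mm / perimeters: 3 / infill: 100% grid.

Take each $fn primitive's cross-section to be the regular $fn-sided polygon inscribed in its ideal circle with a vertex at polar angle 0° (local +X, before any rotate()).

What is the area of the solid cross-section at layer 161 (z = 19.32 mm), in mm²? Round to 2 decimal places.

276.30 mm²

At z = 19.32 mm: the r=9.5 cylinder contributes a regular 16-gon of circumradius 9.5 (area = (16/2)·9.500²·sin(360°/16) = 276.30 mm²); the cylinder at (-2, 9) is not intersected at this z (z outside [10.5, 16]); Taking the union: only the r=9.5 cylinder is present, so the union is just that shape — area = 276.30 mm². Overall, the cross-section is a single solid region. Net area = 276.30 mm².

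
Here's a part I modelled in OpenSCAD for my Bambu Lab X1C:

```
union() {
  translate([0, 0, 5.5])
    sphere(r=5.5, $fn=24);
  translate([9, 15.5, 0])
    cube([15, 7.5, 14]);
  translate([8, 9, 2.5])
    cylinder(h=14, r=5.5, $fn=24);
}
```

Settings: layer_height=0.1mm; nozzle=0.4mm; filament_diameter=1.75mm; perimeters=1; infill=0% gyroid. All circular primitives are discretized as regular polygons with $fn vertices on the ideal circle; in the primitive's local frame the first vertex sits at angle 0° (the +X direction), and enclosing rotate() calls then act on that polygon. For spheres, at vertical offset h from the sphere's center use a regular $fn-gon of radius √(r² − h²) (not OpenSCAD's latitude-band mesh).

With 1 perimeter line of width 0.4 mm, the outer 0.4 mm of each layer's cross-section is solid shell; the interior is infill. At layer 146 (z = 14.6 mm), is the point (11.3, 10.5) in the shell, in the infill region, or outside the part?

At z = 14.6 mm: the sphere does not reach this height (|z−center|=9.100 > r=5.5); the cube at (9, 15.5) does not reach this height (z outside [0, 14]); the r=5.5 cylinder at (8, 9) contributes a regular 24-gon of circumradius 5.5; Combining (union): only the r=5.5 cylinder at (8, 9) is present, so the union is just that shape — 1 connected region. Overall, the cross-section is a single solid region. The nearest boundary edge runs (13.31, 10.42)→(12.76, 11.75); distance from the point to it = 1.83 mm. The point is inside the cross-section and 1.83 mm from the nearest boundary — more than the 0.4 mm shell width (1 × 0.4), so it's in the infill interior.

infill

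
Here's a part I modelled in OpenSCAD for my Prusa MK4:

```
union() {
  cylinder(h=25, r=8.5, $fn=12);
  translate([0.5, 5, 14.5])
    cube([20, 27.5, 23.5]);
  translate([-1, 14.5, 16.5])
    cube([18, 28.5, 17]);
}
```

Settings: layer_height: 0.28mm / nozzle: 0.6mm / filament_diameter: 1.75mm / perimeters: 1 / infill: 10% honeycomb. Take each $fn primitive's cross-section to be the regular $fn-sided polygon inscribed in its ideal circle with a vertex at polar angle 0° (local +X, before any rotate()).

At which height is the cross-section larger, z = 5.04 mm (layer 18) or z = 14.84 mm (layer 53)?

Layer 18 (z = 5.04): the cylinder: section is a regular 12-gon, circumradius r=8.5 (area = (12/2)·8.500²·sin(360°/12) = 216.75 mm²); the cube at (0.5, 5) is absent (z outside [14.5, 38]); the cube at (-1, 14.5) is not intersected at this z (z outside [16.5, 33.5]); Combining (union): only the r=8.5 cylinder is present, so the union is just that shape — area = 216.75 mm². So its area = 216.75 mm². Layer 53 (z = 14.84): the cylinder: section is a regular 12-gon, circumradius r=8.5 (area = (12/2)·8.500²·sin(360°/12) = 216.75 mm²); the cube at (0.5, 5) (footprint 20×27.5) is included at this height (area 550.00 mm²); the cube at (-1, 14.5) is not intersected at this z (z outside [16.5, 33.5]); Merging all regions: the regions partially overlap — summed areas 766.75 mm² minus the doubly-counted overlap 13.53 mm² gives 753.22 mm² — area = 753.22 mm². So its area = 753.22 mm². Layer 53 is larger (753.22 vs 216.75 mm²).

layer 53 (z = 14.84 mm)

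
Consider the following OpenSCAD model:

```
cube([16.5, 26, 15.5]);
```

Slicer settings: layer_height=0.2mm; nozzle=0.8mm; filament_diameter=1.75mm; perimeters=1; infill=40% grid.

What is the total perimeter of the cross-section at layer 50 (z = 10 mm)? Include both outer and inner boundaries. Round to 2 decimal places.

At z = 10 mm: the cube (footprint 16.5×26) is included at this height (perimeter 85.00 mm). Overall, the cross-section is a single solid region. Total boundary length (outer) = 85.00 mm.

85.00 mm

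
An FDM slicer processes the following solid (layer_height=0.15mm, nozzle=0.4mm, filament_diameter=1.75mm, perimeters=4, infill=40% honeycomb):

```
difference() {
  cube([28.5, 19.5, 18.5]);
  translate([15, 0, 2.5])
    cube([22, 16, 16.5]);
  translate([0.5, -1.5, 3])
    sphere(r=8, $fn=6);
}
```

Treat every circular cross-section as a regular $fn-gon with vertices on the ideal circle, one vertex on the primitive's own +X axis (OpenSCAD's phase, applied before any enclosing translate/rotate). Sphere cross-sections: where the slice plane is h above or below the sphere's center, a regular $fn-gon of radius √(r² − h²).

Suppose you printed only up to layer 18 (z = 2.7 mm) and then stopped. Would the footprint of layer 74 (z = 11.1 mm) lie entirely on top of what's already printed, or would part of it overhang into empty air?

Compare the two slices. At z = 2.7: the cube (footprint 28.5×19.5) is included at this height (area 555.75 mm²); the cube at (15, 0) is present — its section is the full 22×16 rectangle (area 352.00 mm²); the r=8 sphere at (0.5, -1.5) contributes a regular 6-gon of circumradius √(8²−0.3²) = 7.994 (area = (6/2)·7.994²·sin(360°/6) = 166.04 mm²); After the difference (first − rest): starting from the 28.5×19.5 cube (555.75 mm²), the 22×16 cube at (15, 0) partially overlaps it — only the 216.00 mm² overlap (of its 352.00 mm²) is removed, clipping the outline; the r=8 sphere at (0.5, -1.5) partially overlaps it — only the 32.88 mm² overlap (of its 166.04 mm²) is removed, clipping the outline — area = 306.87 mm². At z = 11.1: the cube is present — its section is the full 28.5×19.5 rectangle (area 555.75 mm²); the 22×16 cube at (15, 0) contributes its full rectangle (area 352.00 mm²); the sphere at (0.5, -1.5) is not intersected at this z (|z−center|=8.100 > r=8); Subtracting the remaining from the first: starting from the 28.5×19.5 cube (555.75 mm²), the 22×16 cube at (15, 0) partially overlaps it — only the 216.00 mm² overlap (of its 352.00 mm²) is removed, clipping the outline — area = 339.75 mm². Checking containment: at z = 11.1 the cross-section extends beyond the z = 2.7 cross-section by about 32.88 mm².

part overhangs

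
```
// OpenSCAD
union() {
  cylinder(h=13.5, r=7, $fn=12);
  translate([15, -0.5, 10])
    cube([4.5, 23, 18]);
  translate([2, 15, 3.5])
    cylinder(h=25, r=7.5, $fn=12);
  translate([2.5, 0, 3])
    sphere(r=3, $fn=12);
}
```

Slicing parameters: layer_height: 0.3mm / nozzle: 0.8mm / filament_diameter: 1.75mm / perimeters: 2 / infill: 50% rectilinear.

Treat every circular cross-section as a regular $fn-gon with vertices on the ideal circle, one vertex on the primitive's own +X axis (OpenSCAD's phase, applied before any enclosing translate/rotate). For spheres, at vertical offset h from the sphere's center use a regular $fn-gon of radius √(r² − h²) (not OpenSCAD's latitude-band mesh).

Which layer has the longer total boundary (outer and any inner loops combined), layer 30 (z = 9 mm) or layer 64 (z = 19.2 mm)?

layer 64 (z = 19.2 mm)

Layer 30 (z = 9): the r=7 cylinder gives a regular 12-gon of circumradius 7 (constant along its height) (perimeter = 2·12·7.000·sin(180°/12) = 43.48 mm); the cube at (15, -0.5) is absent (z outside [10, 28]); the cylinder at (2, 15): section is a regular 12-gon, circumradius r=7.5 (perimeter = 2·12·7.500·sin(180°/12) = 46.59 mm); the sphere at (2.5, 0) does not reach this height (|z−center|=6.000 > r=3); Merging all regions: the 2 present regions are separate (no shared area or edge), so areas and boundary lengths simply add and each stays a separate island — boundary = 90.07 mm. So its perimeter = 90.07 mm. Layer 64 (z = 19.2): the cylinder does not reach this height (z outside [0, 13.5]); the cube at (15, -0.5) (footprint 4.5×23) is included at this height (perimeter 55.00 mm); the cylinder at (2, 15): section is a regular 12-gon, circumradius r=7.5 (perimeter = 2·12·7.500·sin(180°/12) = 46.59 mm); the sphere at (2.5, 0) is absent (|z−center|=16.200 > r=3); Combining (union): the 2 present regions are separate (no shared area or edge), so areas and boundary lengths simply add and each stays a separate island — boundary = 101.59 mm. So its perimeter = 101.59 mm. Layer 64 is larger (101.59 vs 90.07 mm).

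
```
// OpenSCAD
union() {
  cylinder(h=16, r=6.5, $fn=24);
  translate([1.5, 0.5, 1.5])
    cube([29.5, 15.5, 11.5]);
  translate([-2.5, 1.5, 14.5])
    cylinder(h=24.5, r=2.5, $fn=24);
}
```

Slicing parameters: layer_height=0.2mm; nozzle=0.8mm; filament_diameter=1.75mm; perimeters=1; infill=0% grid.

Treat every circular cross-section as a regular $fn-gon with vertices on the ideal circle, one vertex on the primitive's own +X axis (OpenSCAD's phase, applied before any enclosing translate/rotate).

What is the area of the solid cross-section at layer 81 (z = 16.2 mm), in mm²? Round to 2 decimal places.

19.41 mm²

At z = 16.2 mm: the cylinder does not reach this height (z outside [0, 16]); the cube at (1.5, 0.5) does not reach this height (z outside [1.5, 13]); the r=2.5 cylinder at (-2.5, 1.5) gives a regular 24-gon of circumradius 2.5 (constant along its height) (area = (24/2)·2.500²·sin(360°/24) = 19.41 mm²); Combining (union): only the r=2.5 cylinder at (-2.5, 1.5) is present, so the union is just that shape — area = 19.41 mm². Overall, the cross-section is a single solid region. Net area = 19.41 mm².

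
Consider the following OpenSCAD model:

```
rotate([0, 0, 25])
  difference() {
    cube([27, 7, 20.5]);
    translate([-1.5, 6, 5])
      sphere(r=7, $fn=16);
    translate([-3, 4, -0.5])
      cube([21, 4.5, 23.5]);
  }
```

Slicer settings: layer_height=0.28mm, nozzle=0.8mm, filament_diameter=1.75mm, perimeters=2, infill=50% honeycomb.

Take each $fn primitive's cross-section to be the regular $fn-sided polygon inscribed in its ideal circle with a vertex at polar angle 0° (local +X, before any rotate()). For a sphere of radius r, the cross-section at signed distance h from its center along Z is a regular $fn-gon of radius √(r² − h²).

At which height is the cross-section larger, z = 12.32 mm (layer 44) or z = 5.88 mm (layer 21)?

layer 44 (z = 12.32 mm)

Layer 44 (z = 12.32): the 27×7 cube contributes its full rectangle (area 189.00 mm²); the sphere at (-1.5, 6) does not reach this height (|z−center|=7.320 > r=7); the cube at (-3, 4) is present — its section is the full 21×4.5 rectangle (area 94.50 mm²); After the difference (first − rest): starting from the 27×7 cube (189.00 mm²), the 21×4.5 cube at (-3, 4) partially overlaps it — only the 54.00 mm² overlap (of its 94.50 mm²) is removed, clipping the outline — area = 135.00 mm²; (whole slice rotated 25° about Z — lengths, areas and connectivity unchanged). So its area = 135.00 mm². Layer 21 (z = 5.88): the cube is present — its section is the full 27×7 rectangle (area 189.00 mm²); the r=7 sphere at (-1.5, 6) slices to a regular 16-gon of circumradius 6.944 (√(r²−h²) with h=0.88 from center) (area = (16/2)·6.944²·sin(360°/16) = 147.64 mm²); the cube at (-3, 4) is present — its section is the full 21×4.5 rectangle (area 94.50 mm²); Taking the first minus the rest: starting from the 27×7 cube (189.00 mm²), the r=7 sphere at (-1.5, 6) partially overlaps it — only the 31.32 mm² overlap (of its 147.64 mm²) is removed, clipping the outline; the 21×4.5 cube at (-3, 4) partially overlaps it — only the 38.16 mm² overlap (of its 94.50 mm²) is removed, clipping the outline — area = 119.52 mm²; (rotated 25° about Z; rotation is an isometry so areas/perimeters/island counts are preserved). So its area = 119.52 mm². Layer 44 is larger (135.00 vs 119.52 mm²).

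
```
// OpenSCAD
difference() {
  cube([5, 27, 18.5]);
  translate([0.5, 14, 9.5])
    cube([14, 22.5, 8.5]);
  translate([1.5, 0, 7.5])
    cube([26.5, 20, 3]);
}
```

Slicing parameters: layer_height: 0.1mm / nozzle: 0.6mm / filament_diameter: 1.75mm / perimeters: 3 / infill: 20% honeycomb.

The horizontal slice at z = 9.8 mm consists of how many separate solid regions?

At z = 9.8 mm: the cube (footprint 5×27) is included at this height; the cube at (0.5, 14) (footprint 14×22.5) is included at this height; the cube at (1.5, 0) is present — its section is the full 26.5×20 rectangle; Taking the first minus the rest: starting from the 5×27 cube, the 14×22.5 cube at (0.5, 14) partially overlaps it — only the 58.50 mm² overlap (of its 315.00 mm²) is removed, clipping the outline; the 26.5×20 cube at (1.5, 0) partially overlaps it — only the 49.00 mm² overlap (of its 530.00 mm²) is removed, clipping the outline — 1 connected region. The result has 1 disconnected region.

1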